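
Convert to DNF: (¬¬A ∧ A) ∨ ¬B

A ∨ ¬B

(¬¬A ∧ A) ∨ ¬B
≡ (A ∧ A) ∨ ¬B   — double negation
≡ A ∨ ¬B   — simplify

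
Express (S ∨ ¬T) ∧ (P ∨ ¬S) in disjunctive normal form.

S ∧ P ∨ ¬T ∧ P ∨ ¬T ∧ ¬S

(S ∨ ¬T) ∧ (P ∨ ¬S)
≡ S ∧ P ∨ S ∧ ¬S ∨ ¬T ∧ P ∨ ¬T ∧ ¬S   (distribute ∧ over ∨)
≡ S ∧ P ∨ ¬T ∧ P ∨ ¬T ∧ ¬S   (simplify)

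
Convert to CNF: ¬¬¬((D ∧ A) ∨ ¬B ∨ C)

¬¬¬((D ∧ A) ∨ ¬B ∨ C)
≡ ¬((D ∧ A) ∨ ¬B ∨ C)   [double negation]
≡ ¬(D ∧ A) ∧ ¬¬B ∧ ¬C   [De Morgan]
≡ (¬D ∨ ¬A) ∧ ¬¬B ∧ ¬C   [De Morgan]
≡ (¬D ∨ ¬A) ∧ B ∧ ¬C   [double negation]

(¬D ∨ ¬A) ∧ B ∧ ¬C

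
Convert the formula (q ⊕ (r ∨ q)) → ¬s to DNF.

(¬q ∧ ¬r) ∨ q ∨ ¬s

(q ⊕ (r ∨ q)) → ¬s
≡ ¬(q ⊕ (r ∨ q)) ∨ ¬s   — eliminate →
≡ ¬((q ∧ ¬(r ∨ q)) ∨ (¬q ∧ (r ∨ q))) ∨ ¬s   — expand ⊕
≡ (¬(q ∧ ¬(r ∨ q)) ∧ ¬(¬q ∧ (r ∨ q))) ∨ ¬s   — De Morgan
≡ ((¬q ∨ ¬¬(r ∨ q)) ∧ ¬(¬q ∧ (r ∨ q))) ∨ ¬s   — De Morgan
≡ ((¬q ∨ r ∨ q) ∧ ¬(¬q ∧ (r ∨ q))) ∨ ¬s   — double negation
≡ ((¬q ∨ r ∨ q) ∧ (¬¬q ∨ ¬(r ∨ q))) ∨ ¬s   — De Morgan
≡ ((¬q ∨ r ∨ q) ∧ (q ∨ ¬(r ∨ q))) ∨ ¬s   — double negation
≡ ((¬q ∨ r ∨ q) ∧ (q ∨ (¬r ∧ ¬q))) ∨ ¬s   — De Morgan
≡ (¬q ∧ q) ∨ (¬q ∧ ¬r ∧ ¬q) ∨ (r ∧ q) ∨ (r ∧ ¬r ∧ ¬q) ∨ (q ∧ q) ∨ (q ∧ ¬r ∧ ¬q) ∨ ¬s   — distribute ∧ over ∨
≡ (¬q ∧ ¬r) ∨ q ∨ ¬s   — simplify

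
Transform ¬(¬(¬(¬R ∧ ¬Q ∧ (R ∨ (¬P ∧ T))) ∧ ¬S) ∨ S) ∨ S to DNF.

¬(¬(¬(¬R ∧ ¬Q ∧ (R ∨ (¬P ∧ T))) ∧ ¬S) ∨ S) ∨ S
⇔ (¬¬(¬(¬R ∧ ¬Q ∧ (R ∨ (¬P ∧ T))) ∧ ¬S) ∧ ¬S) ∨ S   [De Morgan]
⇔ (¬(¬R ∧ ¬Q ∧ (R ∨ (¬P ∧ T))) ∧ ¬S ∧ ¬S) ∨ S   [double negation]
⇔ ((¬¬R ∨ ¬¬Q ∨ ¬(R ∨ (¬P ∧ T))) ∧ ¬S ∧ ¬S) ∨ S   [De Morgan]
⇔ ((R ∨ ¬¬Q ∨ ¬(R ∨ (¬P ∧ T))) ∧ ¬S ∧ ¬S) ∨ S   [double negation]
⇔ ((R ∨ Q ∨ ¬(R ∨ (¬P ∧ T))) ∧ ¬S ∧ ¬S) ∨ S   [double negation]
⇔ ((R ∨ Q ∨ (¬R ∧ ¬(¬P ∧ T))) ∧ ¬S ∧ ¬S) ∨ S   [De Morgan]
⇔ ((R ∨ Q ∨ (¬R ∧ (¬¬P ∨ ¬T))) ∧ ¬S ∧ ¬S) ∨ S   [De Morgan]
⇔ ((R ∨ Q ∨ (¬R ∧ (P ∨ ¬T))) ∧ ¬S ∧ ¬S) ∨ S   [double negation]
⇔ (R ∧ ¬S ∧ ¬S) ∨ (Q ∧ ¬S ∧ ¬S) ∨ (¬R ∧ P ∧ ¬S ∧ ¬S) ∨ (¬R ∧ ¬T ∧ ¬S ∧ ¬S) ∨ S   [distribute ∧ over ∨]
⇔ (R ∧ ¬S) ∨ (Q ∧ ¬S) ∨ (¬R ∧ P ∧ ¬S) ∨ (¬R ∧ ¬T ∧ ¬S) ∨ S   [simplify]

(R ∧ ¬S) ∨ (Q ∧ ¬S) ∨ (¬R ∧ P ∧ ¬S) ∨ (¬R ∧ ¬T ∧ ¬S) ∨ S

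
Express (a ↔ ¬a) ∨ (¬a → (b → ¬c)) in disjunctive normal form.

a ∨ ¬b ∨ ¬c

(a ↔ ¬a) ∨ (¬a → (b → ¬c))
= (a → ¬a) ∧ (¬a → a) ∨ (¬a → (b → ¬c))   (eliminate ↔)
= (¬a ∨ ¬a) ∧ (¬a → a) ∨ (¬a → (b → ¬c))   (eliminate →)
= (¬a ∨ ¬a) ∧ (¬¬a ∨ a) ∨ (¬a → (b → ¬c))   (eliminate →)
= (¬a ∨ ¬a) ∧ (¬¬a ∨ a) ∨ ¬¬a ∨ (b → ¬c)   (eliminate →)
= (¬a ∨ ¬a) ∧ (¬¬a ∨ a) ∨ ¬¬a ∨ ¬b ∨ ¬c   (eliminate →)
= (¬a ∨ ¬a) ∧ (a ∨ a) ∨ ¬¬a ∨ ¬b ∨ ¬c   (double negation)
= (¬a ∨ ¬a) ∧ (a ∨ a) ∨ a ∨ ¬b ∨ ¬c   (double negation)
= ¬a ∧ a ∨ ¬a ∧ a ∨ ¬a ∧ a ∨ ¬a ∧ a ∨ a ∨ ¬b ∨ ¬c   (distribute ∧ over ∨)
= a ∨ ¬b ∨ ¬c   (simplify)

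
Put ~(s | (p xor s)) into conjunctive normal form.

~s & (~p | s)

~(s | (p xor s))
≡ ~(s | ((p | s) & ~(p & s)))   [expand xor]
≡ ~s & ~((p | s) & ~(p & s))   [De Morgan]
≡ ~s & (~(p | s) | ~~(p & s))   [De Morgan]
≡ ~s & ((~p & ~s) | ~~(p & s))   [De Morgan]
≡ ~s & ((~p & ~s) | (p & s))   [double negation]
≡ ~s & (~p | p) & (~p | s) & (~s | p) & (~s | s)   [distribute | over &]
≡ ~s & (~p | s)   [simplify]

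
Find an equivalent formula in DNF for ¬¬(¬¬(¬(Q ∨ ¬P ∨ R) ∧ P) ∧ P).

¬¬(¬¬(¬(Q ∨ ¬P ∨ R) ∧ P) ∧ P)
≡ ¬¬(¬(Q ∨ ¬P ∨ R) ∧ P) ∧ P   — double negation
≡ ¬(Q ∨ ¬P ∨ R) ∧ P ∧ P   — double negation
≡ ¬Q ∧ ¬¬P ∧ ¬R ∧ P ∧ P   — De Morgan
≡ ¬Q ∧ P ∧ ¬R ∧ P ∧ P   — double negation
≡ ¬Q ∧ P ∧ ¬R   — simplify

¬Q ∧ P ∧ ¬R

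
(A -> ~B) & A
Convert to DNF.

(A -> ~B) & A
≡ (~A | ~B) & A   — eliminate ->
≡ (~A & A) | (~B & A)   — distribute & over |
≡ ~B & A   — simplify

~B & A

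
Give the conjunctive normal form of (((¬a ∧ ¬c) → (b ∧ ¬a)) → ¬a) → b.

(((¬a ∧ ¬c) → (b ∧ ¬a)) → ¬a) → b
≡ ¬(((¬a ∧ ¬c) → (b ∧ ¬a)) → ¬a) ∨ b   [eliminate →]
≡ ¬(¬((¬a ∧ ¬c) → (b ∧ ¬a)) ∨ ¬a) ∨ b   [eliminate →]
≡ ¬(¬(¬(¬a ∧ ¬c) ∨ (b ∧ ¬a)) ∨ ¬a) ∨ b   [eliminate →]
≡ (¬¬(¬(¬a ∧ ¬c) ∨ (b ∧ ¬a)) ∧ ¬¬a) ∨ b   [De Morgan]
≡ ((¬(¬a ∧ ¬c) ∨ (b ∧ ¬a)) ∧ ¬¬a) ∨ b   [double negation]
≡ ((¬¬a ∨ ¬¬c ∨ (b ∧ ¬a)) ∧ ¬¬a) ∨ b   [De Morgan]
≡ ((a ∨ ¬¬c ∨ (b ∧ ¬a)) ∧ ¬¬a) ∨ b   [double negation]
≡ ((a ∨ c ∨ (b ∧ ¬a)) ∧ ¬¬a) ∨ b   [double negation]
≡ ((a ∨ c ∨ (b ∧ ¬a)) ∧ a) ∨ b   [double negation]
≡ (a ∨ c ∨ b ∨ b) ∧ (a ∨ c ∨ ¬a ∨ b) ∧ (a ∨ b)   [distribute ∨ over ∧]
≡ a ∨ b   [simplify]

a ∨ b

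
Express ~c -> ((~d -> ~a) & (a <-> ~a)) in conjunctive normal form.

~c -> ((~d -> ~a) & (a <-> ~a))
⇔ ~~c | ((~d -> ~a) & (a <-> ~a))   — eliminate ->
⇔ ~~c | ((~~d | ~a) & (a <-> ~a))   — eliminate ->
⇔ ~~c | ((~~d | ~a) & (a -> ~a) & (~a -> a))   — eliminate <->
⇔ ~~c | ((~~d | ~a) & (~a | ~a) & (~a -> a))   — eliminate ->
⇔ ~~c | ((~~d | ~a) & (~a | ~a) & (~~a | a))   — eliminate ->
⇔ c | ((~~d | ~a) & (~a | ~a) & (~~a | a))   — double negation
⇔ c | ((d | ~a) & (~a | ~a) & (~~a | a))   — double negation
⇔ c | ((d | ~a) & (~a | ~a) & (a | a))   — double negation
⇔ (c | d | ~a) & (c | ~a | ~a) & (c | a | a)   — distribute | over &
⇔ (c | ~a) & (c | a)   — simplify

(c | ~a) & (c | a)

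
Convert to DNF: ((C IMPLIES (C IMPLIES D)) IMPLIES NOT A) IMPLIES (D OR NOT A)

(NOT C AND A) OR D OR NOT A

((C IMPLIES (C IMPLIES D)) IMPLIES NOT A) IMPLIES (D OR NOT A)
= NOT ((C IMPLIES (C IMPLIES D)) IMPLIES NOT A) OR D OR NOT A   [eliminate IMPLIES]
= NOT (NOT (C IMPLIES (C IMPLIES D)) OR NOT A) OR D OR NOT A   [eliminate IMPLIES]
= NOT (NOT (NOT C OR (C IMPLIES D)) OR NOT A) OR D OR NOT A   [eliminate IMPLIES]
= NOT (NOT (NOT C OR NOT C OR D) OR NOT A) OR D OR NOT A   [eliminate IMPLIES]
= (NOT NOT (NOT C OR NOT C OR D) AND NOT NOT A) OR D OR NOT A   [De Morgan]
= ((NOT C OR NOT C OR D) AND NOT NOT A) OR D OR NOT A   [double negation]
= ((NOT C OR NOT C OR D) AND A) OR D OR NOT A   [double negation]
= (NOT C AND A) OR (NOT C AND A) OR (D AND A) OR D OR NOT A   [distribute AND over OR]
= (NOT C AND A) OR D OR NOT A   [simplify]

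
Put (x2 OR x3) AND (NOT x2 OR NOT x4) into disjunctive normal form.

(x2 OR x3) AND (NOT x2 OR NOT x4)
≡ (x2 AND NOT x2) OR (x2 AND NOT x4) OR (x3 AND NOT x2) OR (x3 AND NOT x4)   [distribute AND over OR]
≡ (x2 AND NOT x4) OR (x3 AND NOT x2) OR (x3 AND NOT x4)   [simplify]

(x2 AND NOT x4) OR (x3 AND NOT x2) OR (x3 AND NOT x4)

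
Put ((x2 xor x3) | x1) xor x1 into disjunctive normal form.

((x2 xor x3) | x1) xor x1
= (((x2 xor x3) | x1) & ~x1) | (~((x2 xor x3) | x1) & x1)
= (((x2 & ~x3) | (~x2 & x3) | x1) & ~x1) | (~((x2 xor x3) | x1) & x1)
= (((x2 & ~x3) | (~x2 & x3) | x1) & ~x1) | (~((x2 & ~x3) | (~x2 & x3) | x1) & x1)
= (((x2 & ~x3) | (~x2 & x3) | x1) & ~x1) | (~(x2 & ~x3) & ~(~x2 & x3) & ~x1 & x1)
= (((x2 & ~x3) | (~x2 & x3) | x1) & ~x1) | ((~x2 | ~~x3) & ~(~x2 & x3) & ~x1 & x1)
= (((x2 & ~x3) | (~x2 & x3) | x1) & ~x1) | ((~x2 | x3) & ~(~x2 & x3) & ~x1 & x1)
= (((x2 & ~x3) | (~x2 & x3) | x1) & ~x1) | ((~x2 | x3) & (~~x2 | ~x3) & ~x1 & x1)
= (((x2 & ~x3) | (~x2 & x3) | x1) & ~x1) | ((~x2 | x3) & (x2 | ~x3) & ~x1 & x1)
= (x2 & ~x3 & ~x1) | (~x2 & x3 & ~x1) | (x1 & ~x1) | (~x2 & x2 & ~x1 & x1) | (~x2 & ~x3 & ~x1 & x1) | (x3 & x2 & ~x1 & x1) | (x3 & ~x3 & ~x1 & x1)
= (x2 & ~x3 & ~x1) | (~x2 & x3 & ~x1)

(x2 & ~x3 & ~x1) | (~x2 & x3 & ~x1)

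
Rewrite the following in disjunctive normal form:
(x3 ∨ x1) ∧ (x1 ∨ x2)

(x3 ∨ x1) ∧ (x1 ∨ x2)
= (x3 ∧ x1) ∨ (x3 ∧ x2) ∨ (x1 ∧ x1) ∨ (x1 ∧ x2)   — distribute ∧ over ∨
= (x3 ∧ x2) ∨ x1   — simplify

(x3 ∧ x2) ∨ x1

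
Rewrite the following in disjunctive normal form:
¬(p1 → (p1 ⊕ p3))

p1 ∧ p3

¬(p1 → (p1 ⊕ p3))
≡ ¬(¬p1 ∨ (p1 ⊕ p3))   — eliminate →
≡ ¬(¬p1 ∨ (p1 ∧ ¬p3) ∨ (¬p1 ∧ p3))   — expand ⊕
≡ ¬¬p1 ∧ ¬(p1 ∧ ¬p3) ∧ ¬(¬p1 ∧ p3)   — De Morgan
≡ p1 ∧ ¬(p1 ∧ ¬p3) ∧ ¬(¬p1 ∧ p3)   — double negation
≡ p1 ∧ (¬p1 ∨ ¬¬p3) ∧ ¬(¬p1 ∧ p3)   — De Morgan
≡ p1 ∧ (¬p1 ∨ p3) ∧ ¬(¬p1 ∧ p3)   — double negation
≡ p1 ∧ (¬p1 ∨ p3) ∧ (¬¬p1 ∨ ¬p3)   — De Morgan
≡ p1 ∧ (¬p1 ∨ p3) ∧ (p1 ∨ ¬p3)   — double negation
≡ (p1 ∧ ¬p1 ∧ p1) ∨ (p1 ∧ ¬p1 ∧ ¬p3) ∨ (p1 ∧ p3 ∧ p1) ∨ (p1 ∧ p3 ∧ ¬p3)   — distribute ∧ over ∨
≡ p1 ∧ p3   — simplify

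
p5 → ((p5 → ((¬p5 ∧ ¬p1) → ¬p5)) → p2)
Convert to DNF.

¬p5 ∨ p2

p5 → ((p5 → ((¬p5 ∧ ¬p1) → ¬p5)) → p2)
≡ ¬p5 ∨ ((p5 → ((¬p5 ∧ ¬p1) → ¬p5)) → p2)   [eliminate →]
≡ ¬p5 ∨ ¬(p5 → ((¬p5 ∧ ¬p1) → ¬p5)) ∨ p2   [eliminate →]
≡ ¬p5 ∨ ¬(¬p5 ∨ ((¬p5 ∧ ¬p1) → ¬p5)) ∨ p2   [eliminate →]
≡ ¬p5 ∨ ¬(¬p5 ∨ ¬(¬p5 ∧ ¬p1) ∨ ¬p5) ∨ p2   [eliminate →]
≡ ¬p5 ∨ (¬¬p5 ∧ ¬¬(¬p5 ∧ ¬p1) ∧ ¬¬p5) ∨ p2   [De Morgan]
≡ ¬p5 ∨ (p5 ∧ ¬¬(¬p5 ∧ ¬p1) ∧ ¬¬p5) ∨ p2   [double negation]
≡ ¬p5 ∨ (p5 ∧ ¬p5 ∧ ¬p1 ∧ ¬¬p5) ∨ p2   [double negation]
≡ ¬p5 ∨ (p5 ∧ ¬p5 ∧ ¬p1 ∧ p5) ∨ p2   [double negation]
≡ ¬p5 ∨ p2   [simplify]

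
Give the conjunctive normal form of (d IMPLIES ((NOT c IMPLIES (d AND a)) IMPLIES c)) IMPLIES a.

(d IMPLIES ((NOT c IMPLIES (d AND a)) IMPLIES c)) IMPLIES a
⇔ NOT (d IMPLIES ((NOT c IMPLIES (d AND a)) IMPLIES c)) OR a   — eliminate IMPLIES
⇔ NOT (NOT d OR ((NOT c IMPLIES (d AND a)) IMPLIES c)) OR a   — eliminate IMPLIES
⇔ NOT (NOT d OR NOT (NOT c IMPLIES (d AND a)) OR c) OR a   — eliminate IMPLIES
⇔ NOT (NOT d OR NOT (NOT NOT c OR (d AND a)) OR c) OR a   — eliminate IMPLIES
⇔ (NOT NOT d AND NOT NOT (NOT NOT c OR (d AND a)) AND NOT c) OR a   — De Morgan
⇔ (d AND NOT NOT (NOT NOT c OR (d AND a)) AND NOT c) OR a   — double negation
⇔ (d AND (NOT NOT c OR (d AND a)) AND NOT c) OR a   — double negation
⇔ (d AND (c OR (d AND a)) AND NOT c) OR a   — double negation
⇔ (d OR a) AND (c OR d OR a) AND (c OR a OR a) AND (NOT c OR a)   — distribute OR over AND
⇔ (d OR a) AND (c OR a) AND (NOT c OR a)   — simplify

(d OR a) AND (c OR a) AND (NOT c OR a)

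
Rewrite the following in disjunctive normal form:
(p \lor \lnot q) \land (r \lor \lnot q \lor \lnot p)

(p \land r) \lor \lnot q

(p \lor \lnot q) \land (r \lor \lnot q \lor \lnot p)
⇔ (p \land r) \lor (p \land \lnot q) \lor (p \land \lnot p) \lor (\lnot q \land r) \lor (\lnot q \land \lnot q) \lor (\lnot q \land \lnot p)   [distribute \land over \lor]
⇔ (p \land r) \lor \lnot q   [simplify]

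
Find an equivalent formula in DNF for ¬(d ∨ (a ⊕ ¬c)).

(¬d ∧ ¬a ∧ c) ∨ (¬d ∧ ¬c ∧ a)

¬(d ∨ (a ⊕ ¬c))
≡ ¬(d ∨ (a ∧ ¬¬c) ∨ (¬a ∧ ¬c))   [expand ⊕]
≡ ¬d ∧ ¬(a ∧ ¬¬c) ∧ ¬(¬a ∧ ¬c)   [De Morgan]
≡ ¬d ∧ (¬a ∨ ¬¬¬c) ∧ ¬(¬a ∧ ¬c)   [De Morgan]
≡ ¬d ∧ (¬a ∨ ¬c) ∧ ¬(¬a ∧ ¬c)   [double negation]
≡ ¬d ∧ (¬a ∨ ¬c) ∧ (¬¬a ∨ ¬¬c)   [De Morgan]
≡ ¬d ∧ (¬a ∨ ¬c) ∧ (a ∨ ¬¬c)   [double negation]
≡ ¬d ∧ (¬a ∨ ¬c) ∧ (a ∨ c)   [double negation]
≡ (¬d ∧ ¬a ∧ a) ∨ (¬d ∧ ¬a ∧ c) ∨ (¬d ∧ ¬c ∧ a) ∨ (¬d ∧ ¬c ∧ c)   [distribute ∧ over ∨]
≡ (¬d ∧ ¬a ∧ c) ∨ (¬d ∧ ¬c ∧ a)   [simplify]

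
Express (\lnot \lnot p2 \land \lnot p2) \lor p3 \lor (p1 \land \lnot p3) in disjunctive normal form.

p3 \lor (p1 \land \lnot p3)

(\lnot \lnot p2 \land \lnot p2) \lor p3 \lor (p1 \land \lnot p3)
⇔ (p2 \land \lnot p2) \lor p3 \lor (p1 \land \lnot p3)
⇔ p3 \lor (p1 \land \lnot p3)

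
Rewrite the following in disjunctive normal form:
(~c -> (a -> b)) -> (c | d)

(~c -> (a -> b)) -> (c | d)
⇔ ~(~c -> (a -> b)) | c | d   [eliminate ->]
⇔ ~(~~c | (a -> b)) | c | d   [eliminate ->]
⇔ ~(~~c | ~a | b) | c | d   [eliminate ->]
⇔ (~~~c & ~~a & ~b) | c | d   [De Morgan]
⇔ (~c & ~~a & ~b) | c | d   [double negation]
⇔ (~c & a & ~b) | c | d   [double negation]

(~c & a & ~b) | c | d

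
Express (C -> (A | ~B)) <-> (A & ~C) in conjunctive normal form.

(C -> (A | ~B)) <-> (A & ~C)
= ((C -> (A | ~B)) -> (A & ~C)) & ((A & ~C) -> (C -> (A | ~B)))   (eliminate <->)
= (~(C -> (A | ~B)) | (A & ~C)) & ((A & ~C) -> (C -> (A | ~B)))   (eliminate ->)
= (~(~C | A | ~B) | (A & ~C)) & ((A & ~C) -> (C -> (A | ~B)))   (eliminate ->)
= (~(~C | A | ~B) | (A & ~C)) & (~(A & ~C) | (C -> (A | ~B)))   (eliminate ->)
= (~(~C | A | ~B) | (A & ~C)) & (~(A & ~C) | ~C | A | ~B)   (eliminate ->)
= ((~~C & ~A & ~~B) | (A & ~C)) & (~(A & ~C) | ~C | A | ~B)   (De Morgan)
= ((C & ~A & ~~B) | (A & ~C)) & (~(A & ~C) | ~C | A | ~B)   (double negation)
= ((C & ~A & B) | (A & ~C)) & (~(A & ~C) | ~C | A | ~B)   (double negation)
= ((C & ~A & B) | (A & ~C)) & (~A | ~~C | ~C | A | ~B)   (De Morgan)
= ((C & ~A & B) | (A & ~C)) & (~A | C | ~C | A | ~B)   (double negation)
= (C | A) & (C | ~C) & (~A | A) & (~A | ~C) & (B | A) & (B | ~C) & (~A | C | ~C | A | ~B)   (distribute | over &)
= (C | A) & (~A | ~C) & (B | A) & (B | ~C)   (simplify)

(C | A) & (~A | ~C) & (B | A) & (B | ~C)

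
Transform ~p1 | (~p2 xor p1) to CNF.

~p1 | (~p2 xor p1)
≡ ~p1 | ((~p2 | p1) & ~(~p2 & p1))
≡ ~p1 | ((~p2 | p1) & (~~p2 | ~p1))
≡ ~p1 | ((~p2 | p1) & (p2 | ~p1))
≡ (~p1 | ~p2 | p1) & (~p1 | p2 | ~p1)
≡ ~p1 | p2

~p1 | p2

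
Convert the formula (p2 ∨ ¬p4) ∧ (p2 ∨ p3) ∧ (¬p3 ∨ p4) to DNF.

(p2 ∧ ¬p3) ∨ (p2 ∧ p4)

(p2 ∨ ¬p4) ∧ (p2 ∨ p3) ∧ (¬p3 ∨ p4)
⇔ (p2 ∧ p2 ∧ ¬p3) ∨ (p2 ∧ p2 ∧ p4) ∨ (p2 ∧ p3 ∧ ¬p3) ∨ (p2 ∧ p3 ∧ p4) ∨ (¬p4 ∧ p2 ∧ ¬p3) ∨ (¬p4 ∧ p2 ∧ p4) ∨ (¬p4 ∧ p3 ∧ ¬p3) ∨ (¬p4 ∧ p3 ∧ p4)   — distribute ∧ over ∨
⇔ (p2 ∧ ¬p3) ∨ (p2 ∧ p4)   — simplify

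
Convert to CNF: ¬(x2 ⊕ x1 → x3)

¬(x2 ⊕ x1 → x3)
⇔ ¬(¬(x2 ⊕ x1) ∨ x3)   (eliminate →)
⇔ ¬(¬((x2 ∨ x1) ∧ ¬(x2 ∧ x1)) ∨ x3)   (expand ⊕)
⇔ ¬¬((x2 ∨ x1) ∧ ¬(x2 ∧ x1)) ∧ ¬x3   (De Morgan)
⇔ (x2 ∨ x1) ∧ ¬(x2 ∧ x1) ∧ ¬x3   (double negation)
⇔ (x2 ∨ x1) ∧ (¬x2 ∨ ¬x1) ∧ ¬x3   (De Morgan)

(x2 ∨ x1) ∧ (¬x2 ∨ ¬x1) ∧ ¬x3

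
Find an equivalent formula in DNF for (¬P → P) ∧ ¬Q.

(¬P → P) ∧ ¬Q
≡ (¬¬P ∨ P) ∧ ¬Q   (eliminate →)
≡ (P ∨ P) ∧ ¬Q   (double negation)
≡ (P ∧ ¬Q) ∨ (P ∧ ¬Q)   (distribute ∧ over ∨)
≡ P ∧ ¬Q   (simplify)

P ∧ ¬Q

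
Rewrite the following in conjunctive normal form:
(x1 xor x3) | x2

(x1 xor x3) | x2
⇔ ((x1 | x3) & ~(x1 & x3)) | x2   [expand xor]
⇔ ((x1 | x3) & (~x1 | ~x3)) | x2   [De Morgan]
⇔ (x1 | x3 | x2) & (~x1 | ~x3 | x2)   [distribute | over &]

(x1 | x3 | x2) & (~x1 | ~x3 | x2)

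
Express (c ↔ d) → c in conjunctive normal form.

c ∨ d

(c ↔ d) → c
⇔ ¬(c ↔ d) ∨ c   — eliminate →
⇔ ¬((c → d) ∧ (d → c)) ∨ c   — eliminate ↔
⇔ ¬((¬c ∨ d) ∧ (d → c)) ∨ c   — eliminate →
⇔ ¬((¬c ∨ d) ∧ (¬d ∨ c)) ∨ c   — eliminate →
⇔ ¬(¬c ∨ d) ∨ ¬(¬d ∨ c) ∨ c   — De Morgan
⇔ ¬¬c ∧ ¬d ∨ ¬(¬d ∨ c) ∨ c   — De Morgan
⇔ c ∧ ¬d ∨ ¬(¬d ∨ c) ∨ c   — double negation
⇔ c ∧ ¬d ∨ ¬¬d ∧ ¬c ∨ c   — De Morgan
⇔ c ∧ ¬d ∨ d ∧ ¬c ∨ c   — double negation
⇔ (c ∨ d ∨ c) ∧ (c ∨ ¬c ∨ c) ∧ (¬d ∨ d ∨ c) ∧ (¬d ∨ ¬c ∨ c)   — distribute ∨ over ∧
⇔ c ∨ d   — simplify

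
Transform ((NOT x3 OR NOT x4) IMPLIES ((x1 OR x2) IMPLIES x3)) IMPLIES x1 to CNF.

((NOT x3 OR NOT x4) IMPLIES ((x1 OR x2) IMPLIES x3)) IMPLIES x1
≡ NOT ((NOT x3 OR NOT x4) IMPLIES ((x1 OR x2) IMPLIES x3)) OR x1   (eliminate IMPLIES)
≡ NOT (NOT (NOT x3 OR NOT x4) OR ((x1 OR x2) IMPLIES x3)) OR x1   (eliminate IMPLIES)
≡ NOT (NOT (NOT x3 OR NOT x4) OR NOT (x1 OR x2) OR x3) OR x1   (eliminate IMPLIES)
≡ (NOT NOT (NOT x3 OR NOT x4) AND NOT NOT (x1 OR x2) AND NOT x3) OR x1   (De Morgan)
≡ ((NOT x3 OR NOT x4) AND NOT NOT (x1 OR x2) AND NOT x3) OR x1   (double negation)
≡ ((NOT x3 OR NOT x4) AND (x1 OR x2) AND NOT x3) OR x1   (double negation)
≡ (NOT x3 OR NOT x4 OR x1) AND (x1 OR x2 OR x1) AND (NOT x3 OR x1)   (distribute OR over AND)
≡ (x1 OR x2) AND (NOT x3 OR x1)   (simplify)

(x1 OR x2) AND (NOT x3 OR x1)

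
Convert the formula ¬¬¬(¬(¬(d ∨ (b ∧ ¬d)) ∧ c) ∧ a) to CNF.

¬¬¬(¬(¬(d ∨ (b ∧ ¬d)) ∧ c) ∧ a)
≡ ¬(¬(¬(d ∨ (b ∧ ¬d)) ∧ c) ∧ a)   [double negation]
≡ ¬¬(¬(d ∨ (b ∧ ¬d)) ∧ c) ∨ ¬a   [De Morgan]
≡ (¬(d ∨ (b ∧ ¬d)) ∧ c) ∨ ¬a   [double negation]
≡ (¬d ∧ ¬(b ∧ ¬d) ∧ c) ∨ ¬a   [De Morgan]
≡ (¬d ∧ (¬b ∨ ¬¬d) ∧ c) ∨ ¬a   [De Morgan]
≡ (¬d ∧ (¬b ∨ d) ∧ c) ∨ ¬a   [double negation]
≡ (¬d ∨ ¬a) ∧ (¬b ∨ d ∨ ¬a) ∧ (c ∨ ¬a)   [distribute ∨ over ∧]

(¬d ∨ ¬a) ∧ (¬b ∨ d ∨ ¬a) ∧ (c ∨ ¬a)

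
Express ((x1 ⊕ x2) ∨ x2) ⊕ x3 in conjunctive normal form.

(x1 ∨ x2 ∨ x3) ∧ (¬x1 ∨ x2 ∨ ¬x3) ∧ (¬x2 ∨ ¬x3)

((x1 ⊕ x2) ∨ x2) ⊕ x3
⇔ ((x1 ⊕ x2) ∨ x2 ∨ x3) ∧ ¬(((x1 ⊕ x2) ∨ x2) ∧ x3)   — expand ⊕
⇔ (((x1 ∨ x2) ∧ ¬(x1 ∧ x2)) ∨ x2 ∨ x3) ∧ ¬(((x1 ⊕ x2) ∨ x2) ∧ x3)   — expand ⊕
⇔ (((x1 ∨ x2) ∧ ¬(x1 ∧ x2)) ∨ x2 ∨ x3) ∧ ¬((((x1 ∨ x2) ∧ ¬(x1 ∧ x2)) ∨ x2) ∧ x3)   — expand ⊕
⇔ (((x1 ∨ x2) ∧ (¬x1 ∨ ¬x2)) ∨ x2 ∨ x3) ∧ ¬((((x1 ∨ x2) ∧ ¬(x1 ∧ x2)) ∨ x2) ∧ x3)   — De Morgan
⇔ (((x1 ∨ x2) ∧ (¬x1 ∨ ¬x2)) ∨ x2 ∨ x3) ∧ (¬(((x1 ∨ x2) ∧ ¬(x1 ∧ x2)) ∨ x2) ∨ ¬x3)   — De Morgan
⇔ (((x1 ∨ x2) ∧ (¬x1 ∨ ¬x2)) ∨ x2 ∨ x3) ∧ ((¬((x1 ∨ x2) ∧ ¬(x1 ∧ x2)) ∧ ¬x2) ∨ ¬x3)   — De Morgan
⇔ (((x1 ∨ x2) ∧ (¬x1 ∨ ¬x2)) ∨ x2 ∨ x3) ∧ (((¬(x1 ∨ x2) ∨ ¬¬(x1 ∧ x2)) ∧ ¬x2) ∨ ¬x3)   — De Morgan
⇔ (((x1 ∨ x2) ∧ (¬x1 ∨ ¬x2)) ∨ x2 ∨ x3) ∧ ((((¬x1 ∧ ¬x2) ∨ ¬¬(x1 ∧ x2)) ∧ ¬x2) ∨ ¬x3)   — De Morgan
⇔ (((x1 ∨ x2) ∧ (¬x1 ∨ ¬x2)) ∨ x2 ∨ x3) ∧ ((((¬x1 ∧ ¬x2) ∨ (x1 ∧ x2)) ∧ ¬x2) ∨ ¬x3)   — double negation
⇔ (x1 ∨ x2 ∨ x2 ∨ x3) ∧ (¬x1 ∨ ¬x2 ∨ x2 ∨ x3) ∧ (¬x1 ∨ x1 ∨ ¬x3) ∧ (¬x1 ∨ x2 ∨ ¬x3) ∧ (¬x2 ∨ x1 ∨ ¬x3) ∧ (¬x2 ∨ x2 ∨ ¬x3) ∧ (¬x2 ∨ ¬x3)   — distribute ∨ over ∧
⇔ (x1 ∨ x2 ∨ x3) ∧ (¬x1 ∨ x2 ∨ ¬x3) ∧ (¬x2 ∨ ¬x3)   — simplify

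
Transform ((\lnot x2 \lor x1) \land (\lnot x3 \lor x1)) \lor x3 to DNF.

(\lnot x2 \land \lnot x3) \lor x1 \lor x3

((\lnot x2 \lor x1) \land (\lnot x3 \lor x1)) \lor x3
≡ (\lnot x2 \land \lnot x3) \lor (\lnot x2 \land x1) \lor (x1 \land \lnot x3) \lor (x1 \land x1) \lor x3   [distribute \land over \lor]
≡ (\lnot x2 \land \lnot x3) \lor x1 \lor x3   [simplify]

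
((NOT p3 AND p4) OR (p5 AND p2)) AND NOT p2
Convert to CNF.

(NOT p3 OR p5) AND (NOT p3 OR p2) AND (p4 OR p5) AND (p4 OR p2) AND NOT p2

((NOT p3 AND p4) OR (p5 AND p2)) AND NOT p2
⇔ (NOT p3 OR p5) AND (NOT p3 OR p2) AND (p4 OR p5) AND (p4 OR p2) AND NOT p2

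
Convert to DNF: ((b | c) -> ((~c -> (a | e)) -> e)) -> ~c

((b | c) -> ((~c -> (a | e)) -> e)) -> ~c
≡ ~((b | c) -> ((~c -> (a | e)) -> e)) | ~c   (eliminate ->)
≡ ~(~(b | c) | ((~c -> (a | e)) -> e)) | ~c   (eliminate ->)
≡ ~(~(b | c) | ~(~c -> (a | e)) | e) | ~c   (eliminate ->)
≡ ~(~(b | c) | ~(~~c | a | e) | e) | ~c   (eliminate ->)
≡ (~~(b | c) & ~~(~~c | a | e) & ~e) | ~c   (De Morgan)
≡ ((b | c) & ~~(~~c | a | e) & ~e) | ~c   (double negation)
≡ ((b | c) & (~~c | a | e) & ~e) | ~c   (double negation)
≡ ((b | c) & (c | a | e) & ~e) | ~c   (double negation)
≡ (b & c & ~e) | (b & a & ~e) | (b & e & ~e) | (c & c & ~e) | (c & a & ~e) | (c & e & ~e) | ~c   (distribute & over |)
≡ (b & a & ~e) | (c & ~e) | ~c   (simplify)

(b & a & ~e) | (c & ~e) | ~c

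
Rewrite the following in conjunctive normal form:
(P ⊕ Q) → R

(¬P ∨ Q ∨ R) ∧ (¬Q ∨ P ∨ R)

(P ⊕ Q) → R
≡ ¬(P ⊕ Q) ∨ R   (eliminate →)
≡ ¬((P ∨ Q) ∧ ¬(P ∧ Q)) ∨ R   (expand ⊕)
≡ ¬(P ∨ Q) ∨ ¬¬(P ∧ Q) ∨ R   (De Morgan)
≡ (¬P ∧ ¬Q) ∨ ¬¬(P ∧ Q) ∨ R   (De Morgan)
≡ (¬P ∧ ¬Q) ∨ (P ∧ Q) ∨ R   (double negation)
≡ (¬P ∨ P ∨ R) ∧ (¬P ∨ Q ∨ R) ∧ (¬Q ∨ P ∨ R) ∧ (¬Q ∨ Q ∨ R)   (distribute ∨ over ∧)
≡ (¬P ∨ Q ∨ R) ∧ (¬Q ∨ P ∨ R)   (simplify)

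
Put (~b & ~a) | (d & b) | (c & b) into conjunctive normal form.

(~b & ~a) | (d & b) | (c & b)
⇔ (~b | d | c) & (~b | d | b) & (~b | b | c) & (~b | b | b) & (~a | d | c) & (~a | d | b) & (~a | b | c) & (~a | b | b)
⇔ (~b | d | c) & (~a | d | c) & (~a | b)

(~b | d | c) & (~a | d | c) & (~a | b)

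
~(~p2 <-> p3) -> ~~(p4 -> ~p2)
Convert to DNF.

~(~p2 <-> p3) -> ~~(p4 -> ~p2)
≡ ~~(~p2 <-> p3) | ~~(p4 -> ~p2)
≡ ~~((~p2 -> p3) & (p3 -> ~p2)) | ~~(p4 -> ~p2)
≡ ~~((~~p2 | p3) & (p3 -> ~p2)) | ~~(p4 -> ~p2)
≡ ~~((~~p2 | p3) & (~p3 | ~p2)) | ~~(p4 -> ~p2)
≡ ~~((~~p2 | p3) & (~p3 | ~p2)) | ~~(~p4 | ~p2)
≡ ((~~p2 | p3) & (~p3 | ~p2)) | ~~(~p4 | ~p2)
≡ ((p2 | p3) & (~p3 | ~p2)) | ~~(~p4 | ~p2)
≡ ((p2 | p3) & (~p3 | ~p2)) | ~p4 | ~p2
≡ (p2 & ~p3) | (p2 & ~p2) | (p3 & ~p3) | (p3 & ~p2) | ~p4 | ~p2
≡ (p2 & ~p3) | ~p4 | ~p2

(p2 & ~p3) | ~p4 | ~p2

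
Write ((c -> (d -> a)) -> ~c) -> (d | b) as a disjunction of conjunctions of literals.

((c -> (d -> a)) -> ~c) -> (d | b)
≡ ~((c -> (d -> a)) -> ~c) | d | b   [eliminate ->]
≡ ~(~(c -> (d -> a)) | ~c) | d | b   [eliminate ->]
≡ ~(~(~c | (d -> a)) | ~c) | d | b   [eliminate ->]
≡ ~(~(~c | ~d | a) | ~c) | d | b   [eliminate ->]
≡ (~~(~c | ~d | a) & ~~c) | d | b   [De Morgan]
≡ ((~c | ~d | a) & ~~c) | d | b   [double negation]
≡ ((~c | ~d | a) & c) | d | b   [double negation]
≡ (~c & c) | (~d & c) | (a & c) | d | b   [distribute & over |]
≡ (~d & c) | (a & c) | d | b   [simplify]

(~d & c) | (a & c) | d | b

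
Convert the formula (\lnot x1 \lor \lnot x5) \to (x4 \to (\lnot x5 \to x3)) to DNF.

(\lnot x1 \lor \lnot x5) \to (x4 \to (\lnot x5 \to x3))
≡ \lnot (\lnot x1 \lor \lnot x5) \lor (x4 \to (\lnot x5 \to x3))   [eliminate \to]
≡ \lnot (\lnot x1 \lor \lnot x5) \lor \lnot x4 \lor (\lnot x5 \to x3)   [eliminate \to]
≡ \lnot (\lnot x1 \lor \lnot x5) \lor \lnot x4 \lor \lnot \lnot x5 \lor x3   [eliminate \to]
≡ (\lnot \lnot x1 \land \lnot \lnot x5) \lor \lnot x4 \lor \lnot \lnot x5 \lor x3   [De Morgan]
≡ (x1 \land \lnot \lnot x5) \lor \lnot x4 \lor \lnot \lnot x5 \lor x3   [double negation]
≡ (x1 \land x5) \lor \lnot x4 \lor \lnot \lnot x5 \lor x3   [double negation]
≡ (x1 \land x5) \lor \lnot x4 \lor x5 \lor x3   [double negation]
≡ \lnot x4 \lor x5 \lor x3   [simplify]

\lnot x4 \lor x5 \lor x3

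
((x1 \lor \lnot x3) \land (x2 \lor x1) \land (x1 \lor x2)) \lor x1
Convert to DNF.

x1 \lor (\lnot x3 \land x2)

((x1 \lor \lnot x3) \land (x2 \lor x1) \land (x1 \lor x2)) \lor x1
≡ (x1 \land x2 \land x1) \lor (x1 \land x2 \land x2) \lor (x1 \land x1 \land x1) \lor (x1 \land x1 \land x2) \lor (\lnot x3 \land x2 \land x1) \lor (\lnot x3 \land x2 \land x2) \lor (\lnot x3 \land x1 \land x1) \lor (\lnot x3 \land x1 \land x2) \lor x1   [distribute \land over \lor]
≡ x1 \lor (\lnot x3 \land x2)   [simplify]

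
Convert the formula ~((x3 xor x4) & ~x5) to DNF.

~((x3 xor x4) & ~x5)
⇔ ~(((x3 & ~x4) | (~x3 & x4)) & ~x5)   [expand xor]
⇔ ~((x3 & ~x4) | (~x3 & x4)) | ~~x5   [De Morgan]
⇔ (~(x3 & ~x4) & ~(~x3 & x4)) | ~~x5   [De Morgan]
⇔ ((~x3 | ~~x4) & ~(~x3 & x4)) | ~~x5   [De Morgan]
⇔ ((~x3 | x4) & ~(~x3 & x4)) | ~~x5   [double negation]
⇔ ((~x3 | x4) & (~~x3 | ~x4)) | ~~x5   [De Morgan]
⇔ ((~x3 | x4) & (x3 | ~x4)) | ~~x5   [double negation]
⇔ ((~x3 | x4) & (x3 | ~x4)) | x5   [double negation]
⇔ (~x3 & x3) | (~x3 & ~x4) | (x4 & x3) | (x4 & ~x4) | x5   [distribute & over |]
⇔ (~x3 & ~x4) | (x4 & x3) | x5   [simplify]

(~x3 & ~x4) | (x4 & x3) | x5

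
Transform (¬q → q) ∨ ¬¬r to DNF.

(¬q → q) ∨ ¬¬r
≡ ¬¬q ∨ q ∨ ¬¬r   — eliminate →
≡ q ∨ q ∨ ¬¬r   — double negation
≡ q ∨ q ∨ r   — double negation
≡ q ∨ r   — simplify

q ∨ r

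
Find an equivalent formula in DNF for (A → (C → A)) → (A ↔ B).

(A → (C → A)) → (A ↔ B)
⇔ ¬(A → (C → A)) ∨ (A ↔ B)   — eliminate →
⇔ ¬(¬A ∨ (C → A)) ∨ (A ↔ B)   — eliminate →
⇔ ¬(¬A ∨ ¬C ∨ A) ∨ (A ↔ B)   — eliminate →
⇔ ¬(¬A ∨ ¬C ∨ A) ∨ ((A → B) ∧ (B → A))   — eliminate ↔
⇔ ¬(¬A ∨ ¬C ∨ A) ∨ ((¬A ∨ B) ∧ (B → A))   — eliminate →
⇔ ¬(¬A ∨ ¬C ∨ A) ∨ ((¬A ∨ B) ∧ (¬B ∨ A))   — eliminate →
⇔ (¬¬A ∧ ¬¬C ∧ ¬A) ∨ ((¬A ∨ B) ∧ (¬B ∨ A))   — De Morgan
⇔ (A ∧ ¬¬C ∧ ¬A) ∨ ((¬A ∨ B) ∧ (¬B ∨ A))   — double negation
⇔ (A ∧ C ∧ ¬A) ∨ ((¬A ∨ B) ∧ (¬B ∨ A))   — double negation
⇔ (A ∧ C ∧ ¬A) ∨ (¬A ∧ ¬B) ∨ (¬A ∧ A) ∨ (B ∧ ¬B) ∨ (B ∧ A)   — distribute ∧ over ∨
⇔ (¬A ∧ ¬B) ∨ (B ∧ A)   — simplify

(¬A ∧ ¬B) ∨ (B ∧ A)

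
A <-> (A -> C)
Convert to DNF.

A <-> (A -> C)
= (A -> (A -> C)) & ((A -> C) -> A)   (eliminate <->)
= (~A | (A -> C)) & ((A -> C) -> A)   (eliminate ->)
= (~A | ~A | C) & ((A -> C) -> A)   (eliminate ->)
= (~A | ~A | C) & (~(A -> C) | A)   (eliminate ->)
= (~A | ~A | C) & (~(~A | C) | A)   (eliminate ->)
= (~A | ~A | C) & ((~~A & ~C) | A)   (De Morgan)
= (~A | ~A | C) & ((A & ~C) | A)   (double negation)
= (~A & A & ~C) | (~A & A) | (~A & A & ~C) | (~A & A) | (C & A & ~C) | (C & A)   (distribute & over |)
= C & A   (simplify)

C & A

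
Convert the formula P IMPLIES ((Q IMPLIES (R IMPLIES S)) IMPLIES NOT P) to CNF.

P IMPLIES ((Q IMPLIES (R IMPLIES S)) IMPLIES NOT P)
≡ NOT P OR ((Q IMPLIES (R IMPLIES S)) IMPLIES NOT P)   [eliminate IMPLIES]
≡ NOT P OR NOT (Q IMPLIES (R IMPLIES S)) OR NOT P   [eliminate IMPLIES]
≡ NOT P OR NOT (NOT Q OR (R IMPLIES S)) OR NOT P   [eliminate IMPLIES]
≡ NOT P OR NOT (NOT Q OR NOT R OR S) OR NOT P   [eliminate IMPLIES]
≡ NOT P OR (NOT NOT Q AND NOT NOT R AND NOT S) OR NOT P   [De Morgan]
≡ NOT P OR (Q AND NOT NOT R AND NOT S) OR NOT P   [double negation]
≡ NOT P OR (Q AND R AND NOT S) OR NOT P   [double negation]
≡ (NOT P OR Q OR NOT P) AND (NOT P OR R OR NOT P) AND (NOT P OR NOT S OR NOT P)   [distribute OR over AND]
≡ (NOT P OR Q) AND (NOT P OR R) AND (NOT P OR NOT S)   [simplify]

(NOT P OR Q) AND (NOT P OR R) AND (NOT P OR NOT S)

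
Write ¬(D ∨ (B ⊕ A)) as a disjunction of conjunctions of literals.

(¬D ∧ ¬B ∧ ¬A) ∨ (¬D ∧ A ∧ B)

¬(D ∨ (B ⊕ A))
= ¬(D ∨ (B ∧ ¬A) ∨ (¬B ∧ A))
= ¬D ∧ ¬(B ∧ ¬A) ∧ ¬(¬B ∧ A)
= ¬D ∧ (¬B ∨ ¬¬A) ∧ ¬(¬B ∧ A)
= ¬D ∧ (¬B ∨ A) ∧ ¬(¬B ∧ A)
= ¬D ∧ (¬B ∨ A) ∧ (¬¬B ∨ ¬A)
= ¬D ∧ (¬B ∨ A) ∧ (B ∨ ¬A)
= (¬D ∧ ¬B ∧ B) ∨ (¬D ∧ ¬B ∧ ¬A) ∨ (¬D ∧ A ∧ B) ∨ (¬D ∧ A ∧ ¬A)
= (¬D ∧ ¬B ∧ ¬A) ∨ (¬D ∧ A ∧ B)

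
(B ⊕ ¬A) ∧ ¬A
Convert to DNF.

(B ⊕ ¬A) ∧ ¬A
= ((B ∧ ¬¬A) ∨ (¬B ∧ ¬A)) ∧ ¬A   [expand ⊕]
= ((B ∧ A) ∨ (¬B ∧ ¬A)) ∧ ¬A   [double negation]
= (B ∧ A ∧ ¬A) ∨ (¬B ∧ ¬A ∧ ¬A)   [distribute ∧ over ∨]
= ¬B ∧ ¬A   [simplify]

¬B ∧ ¬A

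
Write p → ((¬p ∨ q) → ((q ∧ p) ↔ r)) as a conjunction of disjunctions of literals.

¬p ∨ ¬q ∨ r

p → ((¬p ∨ q) → ((q ∧ p) ↔ r))
≡ ¬p ∨ ((¬p ∨ q) → ((q ∧ p) ↔ r))   [eliminate →]
≡ ¬p ∨ ¬(¬p ∨ q) ∨ ((q ∧ p) ↔ r)   [eliminate →]
≡ ¬p ∨ ¬(¬p ∨ q) ∨ (((q ∧ p) → r) ∧ (r → (q ∧ p)))   [eliminate ↔]
≡ ¬p ∨ ¬(¬p ∨ q) ∨ ((¬(q ∧ p) ∨ r) ∧ (r → (q ∧ p)))   [eliminate →]
≡ ¬p ∨ ¬(¬p ∨ q) ∨ ((¬(q ∧ p) ∨ r) ∧ (¬r ∨ (q ∧ p)))   [eliminate →]
≡ ¬p ∨ (¬¬p ∧ ¬q) ∨ ((¬(q ∧ p) ∨ r) ∧ (¬r ∨ (q ∧ p)))   [De Morgan]
≡ ¬p ∨ (p ∧ ¬q) ∨ ((¬(q ∧ p) ∨ r) ∧ (¬r ∨ (q ∧ p)))   [double negation]
≡ ¬p ∨ (p ∧ ¬q) ∨ ((¬q ∨ ¬p ∨ r) ∧ (¬r ∨ (q ∧ p)))   [De Morgan]
≡ (¬p ∨ p ∨ ¬q ∨ ¬p ∨ r) ∧ (¬p ∨ p ∨ ¬r ∨ q) ∧ (¬p ∨ p ∨ ¬r ∨ p) ∧ (¬p ∨ ¬q ∨ ¬q ∨ ¬p ∨ r) ∧ (¬p ∨ ¬q ∨ ¬r ∨ q) ∧ (¬p ∨ ¬q ∨ ¬r ∨ p)   [distribute ∨ over ∧]
≡ ¬p ∨ ¬q ∨ r   [simplify]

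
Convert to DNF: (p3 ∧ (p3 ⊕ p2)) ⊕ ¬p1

(p3 ∧ ¬p2 ∧ p1) ∨ (¬p3 ∧ ¬p1) ∨ (p2 ∧ p3 ∧ ¬p1)

(p3 ∧ (p3 ⊕ p2)) ⊕ ¬p1
≡ (p3 ∧ (p3 ⊕ p2) ∧ ¬¬p1) ∨ (¬(p3 ∧ (p3 ⊕ p2)) ∧ ¬p1)   — expand ⊕
≡ (p3 ∧ ((p3 ∧ ¬p2) ∨ (¬p3 ∧ p2)) ∧ ¬¬p1) ∨ (¬(p3 ∧ (p3 ⊕ p2)) ∧ ¬p1)   — expand ⊕
≡ (p3 ∧ ((p3 ∧ ¬p2) ∨ (¬p3 ∧ p2)) ∧ ¬¬p1) ∨ (¬(p3 ∧ ((p3 ∧ ¬p2) ∨ (¬p3 ∧ p2))) ∧ ¬p1)   — expand ⊕
≡ (p3 ∧ ((p3 ∧ ¬p2) ∨ (¬p3 ∧ p2)) ∧ p1) ∨ (¬(p3 ∧ ((p3 ∧ ¬p2) ∨ (¬p3 ∧ p2))) ∧ ¬p1)   — double negation
≡ (p3 ∧ ((p3 ∧ ¬p2) ∨ (¬p3 ∧ p2)) ∧ p1) ∨ ((¬p3 ∨ ¬((p3 ∧ ¬p2) ∨ (¬p3 ∧ p2))) ∧ ¬p1)   — De Morgan
≡ (p3 ∧ ((p3 ∧ ¬p2) ∨ (¬p3 ∧ p2)) ∧ p1) ∨ ((¬p3 ∨ (¬(p3 ∧ ¬p2) ∧ ¬(¬p3 ∧ p2))) ∧ ¬p1)   — De Morgan
≡ (p3 ∧ ((p3 ∧ ¬p2) ∨ (¬p3 ∧ p2)) ∧ p1) ∨ ((¬p3 ∨ ((¬p3 ∨ ¬¬p2) ∧ ¬(¬p3 ∧ p2))) ∧ ¬p1)   — De Morgan
≡ (p3 ∧ ((p3 ∧ ¬p2) ∨ (¬p3 ∧ p2)) ∧ p1) ∨ ((¬p3 ∨ ((¬p3 ∨ p2) ∧ ¬(¬p3 ∧ p2))) ∧ ¬p1)   — double negation
≡ (p3 ∧ ((p3 ∧ ¬p2) ∨ (¬p3 ∧ p2)) ∧ p1) ∨ ((¬p3 ∨ ((¬p3 ∨ p2) ∧ (¬¬p3 ∨ ¬p2))) ∧ ¬p1)   — De Morgan
≡ (p3 ∧ ((p3 ∧ ¬p2) ∨ (¬p3 ∧ p2)) ∧ p1) ∨ ((¬p3 ∨ ((¬p3 ∨ p2) ∧ (p3 ∨ ¬p2))) ∧ ¬p1)   — double negation
≡ (p3 ∧ p3 ∧ ¬p2 ∧ p1) ∨ (p3 ∧ ¬p3 ∧ p2 ∧ p1) ∨ (¬p3 ∧ ¬p1) ∨ (¬p3 ∧ p3 ∧ ¬p1) ∨ (¬p3 ∧ ¬p2 ∧ ¬p1) ∨ (p2 ∧ p3 ∧ ¬p1) ∨ (p2 ∧ ¬p2 ∧ ¬p1)   — distribute ∧ over ∨
≡ (p3 ∧ ¬p2 ∧ p1) ∨ (¬p3 ∧ ¬p1) ∨ (p2 ∧ p3 ∧ ¬p1)   — simplify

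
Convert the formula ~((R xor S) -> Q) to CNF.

(R | S) & (~R | ~S) & ~Q

~((R xor S) -> Q)
⇔ ~(~(R xor S) | Q)   — eliminate ->
⇔ ~(~((R | S) & ~(R & S)) | Q)   — expand xor
⇔ ~~((R | S) & ~(R & S)) & ~Q   — De Morgan
⇔ (R | S) & ~(R & S) & ~Q   — double negation
⇔ (R | S) & (~R | ~S) & ~Q   — De Morgan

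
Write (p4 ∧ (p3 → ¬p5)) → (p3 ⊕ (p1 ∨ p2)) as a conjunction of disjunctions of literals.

(¬p4 ∨ p3 ∨ p1 ∨ p2) ∧ (¬p4 ∨ p5 ∨ ¬p3 ∨ ¬p1) ∧ (¬p4 ∨ p5 ∨ ¬p3 ∨ ¬p2)

(p4 ∧ (p3 → ¬p5)) → (p3 ⊕ (p1 ∨ p2))
= ¬(p4 ∧ (p3 → ¬p5)) ∨ (p3 ⊕ (p1 ∨ p2))   [eliminate →]
= ¬(p4 ∧ (¬p3 ∨ ¬p5)) ∨ (p3 ⊕ (p1 ∨ p2))   [eliminate →]
= ¬(p4 ∧ (¬p3 ∨ ¬p5)) ∨ ((p3 ∨ p1 ∨ p2) ∧ ¬(p3 ∧ (p1 ∨ p2)))   [expand ⊕]
= ¬p4 ∨ ¬(¬p3 ∨ ¬p5) ∨ ((p3 ∨ p1 ∨ p2) ∧ ¬(p3 ∧ (p1 ∨ p2)))   [De Morgan]
= ¬p4 ∨ (¬¬p3 ∧ ¬¬p5) ∨ ((p3 ∨ p1 ∨ p2) ∧ ¬(p3 ∧ (p1 ∨ p2)))   [De Morgan]
= ¬p4 ∨ (p3 ∧ ¬¬p5) ∨ ((p3 ∨ p1 ∨ p2) ∧ ¬(p3 ∧ (p1 ∨ p2)))   [double negation]
= ¬p4 ∨ (p3 ∧ p5) ∨ ((p3 ∨ p1 ∨ p2) ∧ ¬(p3 ∧ (p1 ∨ p2)))   [double negation]
= ¬p4 ∨ (p3 ∧ p5) ∨ ((p3 ∨ p1 ∨ p2) ∧ (¬p3 ∨ ¬(p1 ∨ p2)))   [De Morgan]
= ¬p4 ∨ (p3 ∧ p5) ∨ ((p3 ∨ p1 ∨ p2) ∧ (¬p3 ∨ (¬p1 ∧ ¬p2)))   [De Morgan]
= (¬p4 ∨ p3 ∨ p3 ∨ p1 ∨ p2) ∧ (¬p4 ∨ p3 ∨ ¬p3 ∨ ¬p1) ∧ (¬p4 ∨ p3 ∨ ¬p3 ∨ ¬p2) ∧ (¬p4 ∨ p5 ∨ p3 ∨ p1 ∨ p2) ∧ (¬p4 ∨ p5 ∨ ¬p3 ∨ ¬p1) ∧ (¬p4 ∨ p5 ∨ ¬p3 ∨ ¬p2)   [distribute ∨ over ∧]
= (¬p4 ∨ p3 ∨ p1 ∨ p2) ∧ (¬p4 ∨ p5 ∨ ¬p3 ∨ ¬p1) ∧ (¬p4 ∨ p5 ∨ ¬p3 ∨ ¬p2)   [simplify]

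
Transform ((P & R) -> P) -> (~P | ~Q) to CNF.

~P | ~Q

((P & R) -> P) -> (~P | ~Q)
⇔ ~((P & R) -> P) | ~P | ~Q   [eliminate ->]
⇔ ~(~(P & R) | P) | ~P | ~Q   [eliminate ->]
⇔ (~~(P & R) & ~P) | ~P | ~Q   [De Morgan]
⇔ (P & R & ~P) | ~P | ~Q   [double negation]
⇔ (P | ~P | ~Q) & (R | ~P | ~Q) & (~P | ~P | ~Q)   [distribute | over &]
⇔ ~P | ~Q   [simplify]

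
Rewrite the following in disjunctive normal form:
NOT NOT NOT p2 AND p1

NOT NOT NOT p2 AND p1
⇔ NOT p2 AND p1   — double negation

NOT p2 AND p1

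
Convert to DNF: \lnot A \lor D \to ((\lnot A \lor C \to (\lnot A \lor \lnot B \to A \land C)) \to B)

\lnot A \lor D \to ((\lnot A \lor C \to (\lnot A \lor \lnot B \to A \land C)) \to B)
≡ \lnot (\lnot A \lor D) \lor ((\lnot A \lor C \to (\lnot A \lor \lnot B \to A \land C)) \to B)   [eliminate \to]
≡ \lnot (\lnot A \lor D) \lor \lnot (\lnot A \lor C \to (\lnot A \lor \lnot B \to A \land C)) \lor B   [eliminate \to]
≡ \lnot (\lnot A \lor D) \lor \lnot (\lnot (\lnot A \lor C) \lor (\lnot A \lor \lnot B \to A \land C)) \lor B   [eliminate \to]
≡ \lnot (\lnot A \lor D) \lor \lnot (\lnot (\lnot A \lor C) \lor \lnot (\lnot A \lor \lnot B) \lor A \land C) \lor B   [eliminate \to]
≡ \lnot \lnot A \land \lnot D \lor \lnot (\lnot (\lnot A \lor C) \lor \lnot (\lnot A \lor \lnot B) \lor A \land C) \lor B   [De Morgan]
≡ A \land \lnot D \lor \lnot (\lnot (\lnot A \lor C) \lor \lnot (\lnot A \lor \lnot B) \lor A \land C) \lor B   [double negation]
≡ A \land \lnot D \lor \lnot \lnot (\lnot A \lor C) \land \lnot \lnot (\lnot A \lor \lnot B) \land \lnot (A \land C) \lor B   [De Morgan]
≡ A \land \lnot D \lor (\lnot A \lor C) \land \lnot \lnot (\lnot A \lor \lnot B) \land \lnot (A \land C) \lor B   [double negation]
≡ A \land \lnot D \lor (\lnot A \lor C) \land (\lnot A \lor \lnot B) \land \lnot (A \land C) \lor B   [double negation]
≡ A \land \lnot D \lor (\lnot A \lor C) \land (\lnot A \lor \lnot B) \land (\lnot A \lor \lnot C) \lor B   [De Morgan]
≡ A \land \lnot D \lor \lnot A \land \lnot A \land \lnot A \lor \lnot A \land \lnot A \land \lnot C \lor \lnot A \land \lnot B \land \lnot A \lor \lnot A \land \lnot B \land \lnot C \lor C \land \lnot A \land \lnot A \lor C \land \lnot A \land \lnot C \lor C \land \lnot B \land \lnot A \lor C \land \lnot B \land \lnot C \lor B   [distribute \land over \lor]
≡ A \land \lnot D \lor \lnot A \lor B   [simplify]

A \land \lnot D \lor \lnot A \lor B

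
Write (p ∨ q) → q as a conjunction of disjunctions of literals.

(p ∨ q) → q
= ¬(p ∨ q) ∨ q
= (¬p ∧ ¬q) ∨ q
= (¬p ∨ q) ∧ (¬q ∨ q)
= ¬p ∨ q

¬p ∨ q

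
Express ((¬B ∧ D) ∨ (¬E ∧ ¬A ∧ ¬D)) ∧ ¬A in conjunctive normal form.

((¬B ∧ D) ∨ (¬E ∧ ¬A ∧ ¬D)) ∧ ¬A
≡ (¬B ∨ ¬E) ∧ (¬B ∨ ¬A) ∧ (¬B ∨ ¬D) ∧ (D ∨ ¬E) ∧ (D ∨ ¬A) ∧ (D ∨ ¬D) ∧ ¬A   — distribute ∨ over ∧
≡ (¬B ∨ ¬E) ∧ (¬B ∨ ¬D) ∧ (D ∨ ¬E) ∧ ¬A   — simplify

(¬B ∨ ¬E) ∧ (¬B ∨ ¬D) ∧ (D ∨ ¬E) ∧ ¬A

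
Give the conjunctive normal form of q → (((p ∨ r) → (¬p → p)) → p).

q → (((p ∨ r) → (¬p → p)) → p)
≡ ¬q ∨ (((p ∨ r) → (¬p → p)) → p)   — eliminate →
≡ ¬q ∨ ¬((p ∨ r) → (¬p → p)) ∨ p   — eliminate →
≡ ¬q ∨ ¬(¬(p ∨ r) ∨ (¬p → p)) ∨ p   — eliminate →
≡ ¬q ∨ ¬(¬(p ∨ r) ∨ ¬¬p ∨ p) ∨ p   — eliminate →
≡ ¬q ∨ (¬¬(p ∨ r) ∧ ¬¬¬p ∧ ¬p) ∨ p   — De Morgan
≡ ¬q ∨ ((p ∨ r) ∧ ¬¬¬p ∧ ¬p) ∨ p   — double negation
≡ ¬q ∨ ((p ∨ r) ∧ ¬p ∧ ¬p) ∨ p   — double negation
≡ (¬q ∨ p ∨ r ∨ p) ∧ (¬q ∨ ¬p ∨ p) ∧ (¬q ∨ ¬p ∨ p)   — distribute ∨ over ∧
≡ ¬q ∨ p ∨ r   — simplify

¬q ∨ p ∨ r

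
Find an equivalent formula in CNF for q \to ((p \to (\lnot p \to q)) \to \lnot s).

q \to ((p \to (\lnot p \to q)) \to \lnot s)
⇔ \lnot q \lor ((p \to (\lnot p \to q)) \to \lnot s)   [eliminate \to]
⇔ \lnot q \lor \lnot (p \to (\lnot p \to q)) \lor \lnot s   [eliminate \to]
⇔ \lnot q \lor \lnot (\lnot p \lor (\lnot p \to q)) \lor \lnot s   [eliminate \to]
⇔ \lnot q \lor \lnot (\lnot p \lor \lnot \lnot p \lor q) \lor \lnot s   [eliminate \to]
⇔ \lnot q \lor (\lnot \lnot p \land \lnot \lnot \lnot p \land \lnot q) \lor \lnot s   [De Morgan]
⇔ \lnot q \lor (p \land \lnot \lnot \lnot p \land \lnot q) \lor \lnot s   [double negation]
⇔ \lnot q \lor (p \land \lnot p \land \lnot q) \lor \lnot s   [double negation]
⇔ (\lnot q \lor p \lor \lnot s) \land (\lnot q \lor \lnot p \lor \lnot s) \land (\lnot q \lor \lnot q \lor \lnot s)   [distribute \lor over \land]
⇔ \lnot q \lor \lnot s   [simplify]

\lnot q \lor \lnot s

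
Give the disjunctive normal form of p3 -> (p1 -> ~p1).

~p3 | ~p1

p3 -> (p1 -> ~p1)
⇔ ~p3 | (p1 -> ~p1)   [eliminate ->]
⇔ ~p3 | ~p1 | ~p1   [eliminate ->]
⇔ ~p3 | ~p1   [simplify]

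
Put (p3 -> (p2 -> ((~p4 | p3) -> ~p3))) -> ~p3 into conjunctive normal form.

(p3 -> (p2 -> ((~p4 | p3) -> ~p3))) -> ~p3
≡ ~(p3 -> (p2 -> ((~p4 | p3) -> ~p3))) | ~p3   (eliminate ->)
≡ ~(~p3 | (p2 -> ((~p4 | p3) -> ~p3))) | ~p3   (eliminate ->)
≡ ~(~p3 | ~p2 | ((~p4 | p3) -> ~p3)) | ~p3   (eliminate ->)
≡ ~(~p3 | ~p2 | ~(~p4 | p3) | ~p3) | ~p3   (eliminate ->)
≡ (~~p3 & ~~p2 & ~~(~p4 | p3) & ~~p3) | ~p3   (De Morgan)
≡ (p3 & ~~p2 & ~~(~p4 | p3) & ~~p3) | ~p3   (double negation)
≡ (p3 & p2 & ~~(~p4 | p3) & ~~p3) | ~p3   (double negation)
≡ (p3 & p2 & (~p4 | p3) & ~~p3) | ~p3   (double negation)
≡ (p3 & p2 & (~p4 | p3) & p3) | ~p3   (double negation)
≡ (p3 | ~p3) & (p2 | ~p3) & (~p4 | p3 | ~p3) & (p3 | ~p3)   (distribute | over &)
≡ p2 | ~p3   (simplify)

p2 | ~p3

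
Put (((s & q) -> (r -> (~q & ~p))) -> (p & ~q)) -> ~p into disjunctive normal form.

(~s & q) | (~r & q) | ~p

(((s & q) -> (r -> (~q & ~p))) -> (p & ~q)) -> ~p
⇔ ~(((s & q) -> (r -> (~q & ~p))) -> (p & ~q)) | ~p   [eliminate ->]
⇔ ~(~((s & q) -> (r -> (~q & ~p))) | (p & ~q)) | ~p   [eliminate ->]
⇔ ~(~(~(s & q) | (r -> (~q & ~p))) | (p & ~q)) | ~p   [eliminate ->]
⇔ ~(~(~(s & q) | ~r | (~q & ~p)) | (p & ~q)) | ~p   [eliminate ->]
⇔ (~~(~(s & q) | ~r | (~q & ~p)) & ~(p & ~q)) | ~p   [De Morgan]
⇔ ((~(s & q) | ~r | (~q & ~p)) & ~(p & ~q)) | ~p   [double negation]
⇔ ((~s | ~q | ~r | (~q & ~p)) & ~(p & ~q)) | ~p   [De Morgan]
⇔ ((~s | ~q | ~r | (~q & ~p)) & (~p | ~~q)) | ~p   [De Morgan]
⇔ ((~s | ~q | ~r | (~q & ~p)) & (~p | q)) | ~p   [double negation]
⇔ (~s & ~p) | (~s & q) | (~q & ~p) | (~q & q) | (~r & ~p) | (~r & q) | (~q & ~p & ~p) | (~q & ~p & q) | ~p   [distribute & over |]
⇔ (~s & q) | (~r & q) | ~p   [simplify]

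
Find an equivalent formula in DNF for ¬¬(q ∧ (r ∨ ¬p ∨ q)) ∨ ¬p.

q ∨ ¬p

¬¬(q ∧ (r ∨ ¬p ∨ q)) ∨ ¬p
= q ∧ (r ∨ ¬p ∨ q) ∨ ¬p   (double negation)
= q ∧ r ∨ q ∧ ¬p ∨ q ∧ q ∨ ¬p   (distribute ∧ over ∨)
= q ∨ ¬p   (simplify)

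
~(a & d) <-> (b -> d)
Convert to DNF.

~(a & d) <-> (b -> d)
⇔ (~(a & d) -> (b -> d)) & ((b -> d) -> ~(a & d))
⇔ (~~(a & d) | (b -> d)) & ((b -> d) -> ~(a & d))
⇔ (~~(a & d) | ~b | d) & ((b -> d) -> ~(a & d))
⇔ (~~(a & d) | ~b | d) & (~(b -> d) | ~(a & d))
⇔ (~~(a & d) | ~b | d) & (~(~b | d) | ~(a & d))
⇔ ((a & d) | ~b | d) & (~(~b | d) | ~(a & d))
⇔ ((a & d) | ~b | d) & ((~~b & ~d) | ~(a & d))
⇔ ((a & d) | ~b | d) & ((b & ~d) | ~(a & d))
⇔ ((a & d) | ~b | d) & ((b & ~d) | ~a | ~d)
⇔ (a & d & b & ~d) | (a & d & ~a) | (a & d & ~d) | (~b & b & ~d) | (~b & ~a) | (~b & ~d) | (d & b & ~d) | (d & ~a) | (d & ~d)
⇔ (~b & ~a) | (~b & ~d) | (d & ~a)

(~b & ~a) | (~b & ~d) | (d & ~a)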